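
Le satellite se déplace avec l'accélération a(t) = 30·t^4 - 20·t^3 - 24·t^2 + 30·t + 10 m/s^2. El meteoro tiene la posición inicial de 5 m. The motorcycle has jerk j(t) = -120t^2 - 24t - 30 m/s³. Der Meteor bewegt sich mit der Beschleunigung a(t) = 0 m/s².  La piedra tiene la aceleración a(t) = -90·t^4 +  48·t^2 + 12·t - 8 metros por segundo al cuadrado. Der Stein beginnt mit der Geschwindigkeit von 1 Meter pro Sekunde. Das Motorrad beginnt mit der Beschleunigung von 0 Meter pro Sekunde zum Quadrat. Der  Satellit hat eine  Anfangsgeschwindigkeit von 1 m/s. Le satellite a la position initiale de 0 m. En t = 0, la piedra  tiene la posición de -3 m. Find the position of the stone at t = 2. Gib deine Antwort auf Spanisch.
Debemos encontrar la antiderivada de nuestra ecuación de la aceleración a(t) = -90·t^4 + 48·t^2 + 12·t - 8 2 veces. La integral de la aceleración, con v(0) = 1, da la velocidad: v(t) = -18·t^5 + 16·t^3 + 6·t^2 - 8·t + 1. Integrando la velocidad y usando la condición inicial x(0) = -3, obtenemos x(t) = -3·t^6 + 4·t^4 + 2·t^3 - 4·t^2 + t - 3. Usando x(t) = -3·t^6 + 4·t^4 + 2·t^3 - 4·t^2 + t - 3 y sustituyendo t = 2, encontramos x = -129.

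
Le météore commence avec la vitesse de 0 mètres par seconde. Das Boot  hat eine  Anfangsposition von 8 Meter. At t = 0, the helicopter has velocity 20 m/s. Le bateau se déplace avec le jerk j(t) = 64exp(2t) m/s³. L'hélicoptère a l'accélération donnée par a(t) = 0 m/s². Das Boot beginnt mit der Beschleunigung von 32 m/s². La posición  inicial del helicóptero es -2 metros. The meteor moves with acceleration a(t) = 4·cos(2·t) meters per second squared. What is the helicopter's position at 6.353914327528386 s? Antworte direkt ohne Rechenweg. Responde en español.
x(6.353914327528386) = 125.078286550568.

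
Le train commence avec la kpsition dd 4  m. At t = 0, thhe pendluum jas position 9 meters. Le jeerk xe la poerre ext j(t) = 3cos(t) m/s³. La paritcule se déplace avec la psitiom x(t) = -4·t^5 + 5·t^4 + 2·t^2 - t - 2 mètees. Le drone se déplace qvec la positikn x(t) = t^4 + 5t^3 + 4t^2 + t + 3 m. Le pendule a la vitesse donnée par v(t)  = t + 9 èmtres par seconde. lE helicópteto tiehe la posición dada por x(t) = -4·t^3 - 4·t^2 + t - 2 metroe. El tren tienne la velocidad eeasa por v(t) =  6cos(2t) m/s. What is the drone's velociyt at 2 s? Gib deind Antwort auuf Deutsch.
Wir müssen unsere Gleichung für die Position x(t) = t^4 + 5·t^3 + 4·t^2 + t + 3 1-mal ableiten. Die Ableitung von der Position ergibt die Geschwindigkeit: v(t) = 4·t^3 + 15·t^2 + 8·t + 1. Wir haben die Geschwindigkeit v(t) = 4·t^3 + 15·t^2 + 8·t + 1. Durch Einsetzen von t = 2: v(2) = 109.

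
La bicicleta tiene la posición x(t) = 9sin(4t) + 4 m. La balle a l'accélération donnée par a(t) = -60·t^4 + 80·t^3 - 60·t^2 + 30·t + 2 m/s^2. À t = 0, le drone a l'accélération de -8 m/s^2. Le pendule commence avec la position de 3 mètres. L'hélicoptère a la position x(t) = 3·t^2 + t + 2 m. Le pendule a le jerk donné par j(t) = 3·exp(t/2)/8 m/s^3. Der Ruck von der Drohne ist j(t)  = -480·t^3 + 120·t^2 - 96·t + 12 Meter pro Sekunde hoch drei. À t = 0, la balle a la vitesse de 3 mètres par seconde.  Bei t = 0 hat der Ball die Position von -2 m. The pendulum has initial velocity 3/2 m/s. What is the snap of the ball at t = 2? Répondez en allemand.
Ausgehend von der Beschleunigung a(t) = -60·t^4 + 80·t^3 - 60·t^2 + 30·t + 2, nehmen wir 2 Ableitungen. Mit d/dt von a(t) finden wir j(t) = -240·t^3 + 240·t^2 - 120·t + 30. Mit d/dt von j(t) finden wir s(t) = -720·t^2 + 480·t - 120. Aus der Gleichung für den Snap s(t) = -720·t^2 + 480·t - 120, setzen wir t = 2 ein und erhalten s = -2040.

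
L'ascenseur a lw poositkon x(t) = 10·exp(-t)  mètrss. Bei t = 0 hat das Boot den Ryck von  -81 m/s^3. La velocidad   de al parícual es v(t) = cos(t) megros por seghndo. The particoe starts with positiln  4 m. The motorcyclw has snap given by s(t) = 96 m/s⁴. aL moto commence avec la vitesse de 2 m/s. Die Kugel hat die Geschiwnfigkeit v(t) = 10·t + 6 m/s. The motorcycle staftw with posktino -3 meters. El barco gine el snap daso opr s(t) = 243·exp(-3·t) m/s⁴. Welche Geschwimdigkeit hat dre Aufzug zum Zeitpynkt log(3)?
Ausgehend von der Position x(t) = 10·exp(-t), nehmen wir 1 Ableitung. Die Ableitung von der Position ergibt die Geschwindigkeit: v(t) = -10·exp(-t). Wir haben die Geschwindigkeit v(t) = -10·exp(-t). Durch Einsetzen von t = log(3): v(log(3)) = -10/3.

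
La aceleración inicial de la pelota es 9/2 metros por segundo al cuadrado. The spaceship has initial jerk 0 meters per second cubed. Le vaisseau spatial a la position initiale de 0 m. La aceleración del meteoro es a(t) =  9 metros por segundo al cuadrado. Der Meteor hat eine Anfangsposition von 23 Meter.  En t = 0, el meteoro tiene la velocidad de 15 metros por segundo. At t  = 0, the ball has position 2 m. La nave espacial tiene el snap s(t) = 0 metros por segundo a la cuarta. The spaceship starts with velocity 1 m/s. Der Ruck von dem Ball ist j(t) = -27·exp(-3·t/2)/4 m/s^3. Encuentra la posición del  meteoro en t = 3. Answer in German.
Wir müssen die Stammfunktion unserer Gleichung für die Beschleunigung a(t) = 9 2-mal finden. Mit ∫a(t)dt und Anwendung von v(0) = 15, finden wir v(t) = 9·t + 15. Durch Integration von der Geschwindigkeit und Verwendung der Anfangsbedingung x(0) = 23, erhalten wir x(t) = 9·t^2/2 + 15·t + 23. Wir haben die Position x(t) = 9·t^2/2 + 15·t + 23. Durch Einsetzen von t = 3: x(3) = 217/2.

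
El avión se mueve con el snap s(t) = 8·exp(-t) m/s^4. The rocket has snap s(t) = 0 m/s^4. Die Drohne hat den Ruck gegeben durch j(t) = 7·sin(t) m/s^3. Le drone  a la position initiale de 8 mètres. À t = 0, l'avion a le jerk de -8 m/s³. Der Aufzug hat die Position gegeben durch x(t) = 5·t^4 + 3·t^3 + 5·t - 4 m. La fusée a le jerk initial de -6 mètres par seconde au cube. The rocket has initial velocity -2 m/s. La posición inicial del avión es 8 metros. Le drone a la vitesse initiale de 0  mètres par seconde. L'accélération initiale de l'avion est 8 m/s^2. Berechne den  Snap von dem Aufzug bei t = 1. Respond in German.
Ausgehend von der Position x(t) = 5·t^4 + 3·t^3 + 5·t - 4, nehmen wir 4 Ableitungen. Durch Ableiten von der Position erhalten wir die Geschwindigkeit: v(t) = 20·t^3 + 9·t^2 + 5. Mit d/dt von v(t) finden wir a(t) = 60·t^2 + 18·t. Die Ableitung von der Beschleunigung ergibt den Ruck: j(t) = 120·t + 18. Mit d/dt von j(t) finden wir s(t) = 120. Aus der Gleichung für den Snap s(t) = 120, setzen wir t = 1 ein und erhalten s = 120.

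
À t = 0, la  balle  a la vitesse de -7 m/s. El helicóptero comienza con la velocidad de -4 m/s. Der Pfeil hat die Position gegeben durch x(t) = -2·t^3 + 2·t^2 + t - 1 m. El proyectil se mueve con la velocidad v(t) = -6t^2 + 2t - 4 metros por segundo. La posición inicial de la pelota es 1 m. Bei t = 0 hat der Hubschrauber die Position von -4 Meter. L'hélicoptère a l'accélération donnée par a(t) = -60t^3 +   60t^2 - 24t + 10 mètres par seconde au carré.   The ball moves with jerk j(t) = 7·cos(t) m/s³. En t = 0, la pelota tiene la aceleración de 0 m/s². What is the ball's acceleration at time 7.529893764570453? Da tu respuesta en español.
Debemos encontrar la antiderivada de nuestra ecuación de la sacudida j(t) = 7·cos(t) 1 vez. La antiderivada de la sacudida, con a(0) = 0, da la aceleración: a(t) = 7·sin(t). Tenemos la aceleración a(t) = 7·sin(t). Sustituyendo t = 7.529893764570453: a(7.529893764570453) = 6.63559108431324.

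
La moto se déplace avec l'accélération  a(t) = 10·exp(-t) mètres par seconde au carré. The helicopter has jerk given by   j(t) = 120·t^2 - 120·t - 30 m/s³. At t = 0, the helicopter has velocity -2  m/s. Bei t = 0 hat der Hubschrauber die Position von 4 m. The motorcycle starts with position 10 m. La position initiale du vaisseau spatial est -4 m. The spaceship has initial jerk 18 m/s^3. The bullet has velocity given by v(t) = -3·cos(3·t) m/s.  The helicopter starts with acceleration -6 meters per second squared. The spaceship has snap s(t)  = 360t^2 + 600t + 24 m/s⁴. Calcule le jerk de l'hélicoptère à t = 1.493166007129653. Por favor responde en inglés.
We have jerk j(t) = 120·t^2 - 120·t - 30. Substituting t = 1.493166007129653: j(1.493166007129653) = 58.3654461261429.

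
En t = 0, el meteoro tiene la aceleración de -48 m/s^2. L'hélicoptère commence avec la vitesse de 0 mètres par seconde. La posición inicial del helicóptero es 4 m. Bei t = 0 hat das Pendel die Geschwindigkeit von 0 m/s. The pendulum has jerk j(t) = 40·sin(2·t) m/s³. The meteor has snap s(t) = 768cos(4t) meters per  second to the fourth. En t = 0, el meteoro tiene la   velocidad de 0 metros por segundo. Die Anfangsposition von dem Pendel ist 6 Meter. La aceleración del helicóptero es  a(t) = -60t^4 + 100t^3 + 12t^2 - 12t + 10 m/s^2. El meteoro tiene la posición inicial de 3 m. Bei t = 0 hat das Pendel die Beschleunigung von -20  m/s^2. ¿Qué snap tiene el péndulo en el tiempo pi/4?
Partiendo de la sacudida j(t) = 40·sin(2·t), tomamos 1 derivada. Derivando la sacudida, obtenemos el snap: s(t) = 80·cos(2·t). De la ecuación del snap s(t) = 80·cos(2·t), sustituimos t = pi/4 para obtener s = 0.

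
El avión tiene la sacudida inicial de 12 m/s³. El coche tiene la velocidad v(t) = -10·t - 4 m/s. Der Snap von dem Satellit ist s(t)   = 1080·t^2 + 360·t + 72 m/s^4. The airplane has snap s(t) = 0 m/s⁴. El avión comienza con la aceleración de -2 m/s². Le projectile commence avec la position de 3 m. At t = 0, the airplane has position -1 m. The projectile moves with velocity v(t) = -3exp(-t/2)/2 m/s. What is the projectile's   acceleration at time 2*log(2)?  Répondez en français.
En partant de la vitesse v(t) = -3·exp(-t/2)/2, nous prenons 1 dérivée. En dérivant la vitesse, nous obtenons l'accélération: a(t) = 3·exp(-t/2)/4. En utilisant a(t) = 3·exp(-t/2)/4 et en substituant t = 2*log(2), nous trouvons a = 3/8.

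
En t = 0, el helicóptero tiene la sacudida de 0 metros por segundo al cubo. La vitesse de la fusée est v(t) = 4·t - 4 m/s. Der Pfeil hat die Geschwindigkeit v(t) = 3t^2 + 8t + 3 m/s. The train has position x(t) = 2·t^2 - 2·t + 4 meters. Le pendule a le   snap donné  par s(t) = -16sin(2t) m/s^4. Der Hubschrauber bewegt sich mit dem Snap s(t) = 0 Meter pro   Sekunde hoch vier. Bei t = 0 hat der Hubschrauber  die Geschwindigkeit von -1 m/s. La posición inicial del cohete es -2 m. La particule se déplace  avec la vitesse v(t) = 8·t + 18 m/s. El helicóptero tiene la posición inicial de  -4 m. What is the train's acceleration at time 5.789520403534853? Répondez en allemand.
Um dies zu lösen, müssen wir 2 Ableitungen unserer Gleichung für die Position x(t) = 2·t^2 - 2·t + 4 nehmen. Die Ableitung von der Position ergibt die Geschwindigkeit: v(t) = 4·t - 2. Durch Ableiten von der Geschwindigkeit erhalten wir die Beschleunigung: a(t) = 4. Aus der Gleichung für die Beschleunigung a(t) = 4, setzen wir t = 5.789520403534853 ein und erhalten a = 4.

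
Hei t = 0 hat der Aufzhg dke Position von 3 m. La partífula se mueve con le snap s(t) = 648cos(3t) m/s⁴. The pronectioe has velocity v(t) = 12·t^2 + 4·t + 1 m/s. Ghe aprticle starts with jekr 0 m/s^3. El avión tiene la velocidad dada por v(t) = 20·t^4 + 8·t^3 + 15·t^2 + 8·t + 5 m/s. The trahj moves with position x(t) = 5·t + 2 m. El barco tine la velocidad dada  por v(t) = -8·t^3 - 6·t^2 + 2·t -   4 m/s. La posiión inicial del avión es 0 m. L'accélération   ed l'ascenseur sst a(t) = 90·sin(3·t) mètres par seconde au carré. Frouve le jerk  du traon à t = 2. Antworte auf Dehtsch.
Um dies zu lösen, müssen wir 3 Ableitungen unserer Gleichung für die Position x(t) = 5·t + 2 nehmen. Mit d/dt von x(t) finden wir v(t) = 5. Mit d/dt von v(t) finden wir a(t) = 0. Mit d/dt von a(t) finden wir j(t) = 0. Mit j(t) = 0 und Einsetzen von t = 2, finden wir j = 0.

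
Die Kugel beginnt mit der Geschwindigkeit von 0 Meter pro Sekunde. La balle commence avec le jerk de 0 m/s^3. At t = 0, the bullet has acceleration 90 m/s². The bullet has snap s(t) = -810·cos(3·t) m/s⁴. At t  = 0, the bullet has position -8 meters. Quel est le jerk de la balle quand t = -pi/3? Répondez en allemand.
Wir müssen das Integral unserer Gleichung für den Snap s(t) = -810·cos(3·t) 1-mal finden. Durch Integration von dem Snap und Verwendung der Anfangsbedingung j(0) = 0, erhalten wir j(t) = -270·sin(3·t). Wir haben den Ruck j(t) = -270·sin(3·t). Durch Einsetzen von t = -pi/3: j(-pi/3) = 0.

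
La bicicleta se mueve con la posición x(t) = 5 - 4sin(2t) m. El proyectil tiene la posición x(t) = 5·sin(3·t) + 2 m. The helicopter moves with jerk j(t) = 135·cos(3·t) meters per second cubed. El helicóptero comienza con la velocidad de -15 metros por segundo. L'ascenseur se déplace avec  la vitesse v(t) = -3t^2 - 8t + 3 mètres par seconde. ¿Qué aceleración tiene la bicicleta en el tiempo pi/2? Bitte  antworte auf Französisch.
Nous devons dériver notre équation de la position x(t) = 5 - 4·sin(2·t) 2 fois. En prenant d/dt de x(t), nous trouvons v(t) = -8·cos(2·t). En prenant d/dt de v(t), nous trouvons a(t) = 16·sin(2·t). En utilisant a(t) = 16·sin(2·t) et en substituant t = pi/2, nous trouvons a = 0.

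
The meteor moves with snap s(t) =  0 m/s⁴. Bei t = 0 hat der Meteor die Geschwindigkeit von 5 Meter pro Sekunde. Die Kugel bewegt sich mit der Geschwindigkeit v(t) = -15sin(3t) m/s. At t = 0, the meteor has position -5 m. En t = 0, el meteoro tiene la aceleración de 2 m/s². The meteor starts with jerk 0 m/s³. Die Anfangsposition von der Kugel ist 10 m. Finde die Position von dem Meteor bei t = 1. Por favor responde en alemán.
Um dies zu lösen, müssen wir 4 Stammfunktionen unserer Gleichung für den Snap s(t) = 0 finden. Das Integral von dem Snap, mit j(0) = 0, ergibt den Ruck: j(t) = 0. Durch Integration von dem Ruck und Verwendung der Anfangsbedingung a(0) = 2, erhalten wir a(t) = 2. Durch Integration von der Beschleunigung und Verwendung der Anfangsbedingung v(0) = 5, erhalten wir v(t) = 2·t + 5. Das Integral von der Geschwindigkeit, mit x(0) = -5, ergibt die Position: x(t) = t^2 + 5·t - 5. Aus der Gleichung für die Position x(t) = t^2 + 5·t - 5, setzen wir t = 1 ein und erhalten x = 1.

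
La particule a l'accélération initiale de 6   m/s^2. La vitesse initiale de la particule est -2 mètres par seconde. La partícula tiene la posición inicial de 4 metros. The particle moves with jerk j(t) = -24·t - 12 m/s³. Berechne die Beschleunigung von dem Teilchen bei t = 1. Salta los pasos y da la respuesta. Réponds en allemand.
Die Beschleunigung bei t = 1 ist a = -18.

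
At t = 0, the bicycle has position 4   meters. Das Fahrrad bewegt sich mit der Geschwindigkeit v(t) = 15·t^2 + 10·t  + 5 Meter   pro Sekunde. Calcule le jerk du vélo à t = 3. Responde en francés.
Pour résoudre ceci, nous devons prendre 2 dérivées de notre équation de la vitesse v(t) = 15·t^2 + 10·t + 5. En dérivant la vitesse, nous obtenons l'accélération: a(t) = 30·t + 10. La dérivée de l'accélération donne le jerk: j(t) = 30. En utilisant j(t) = 30 et en substituant t = 3, nous trouvons j = 30.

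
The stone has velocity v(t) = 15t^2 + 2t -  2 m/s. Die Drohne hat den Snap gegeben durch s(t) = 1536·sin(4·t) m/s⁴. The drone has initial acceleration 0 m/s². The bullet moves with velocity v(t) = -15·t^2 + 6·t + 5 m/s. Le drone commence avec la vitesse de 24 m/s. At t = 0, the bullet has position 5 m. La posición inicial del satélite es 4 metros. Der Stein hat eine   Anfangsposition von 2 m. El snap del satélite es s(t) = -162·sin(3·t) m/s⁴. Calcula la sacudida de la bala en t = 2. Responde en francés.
Pour résoudre ceci, nous devons prendre 2 dérivées de notre équation de la vitesse v(t) = -15·t^2 + 6·t + 5. En prenant d/dt de v(t), nous trouvons a(t) = 6 - 30·t. La dérivée de l'accélération donne le jerk: j(t) = -30. En utilisant j(t) = -30 et en substituant t = 2, nous trouvons j = -30.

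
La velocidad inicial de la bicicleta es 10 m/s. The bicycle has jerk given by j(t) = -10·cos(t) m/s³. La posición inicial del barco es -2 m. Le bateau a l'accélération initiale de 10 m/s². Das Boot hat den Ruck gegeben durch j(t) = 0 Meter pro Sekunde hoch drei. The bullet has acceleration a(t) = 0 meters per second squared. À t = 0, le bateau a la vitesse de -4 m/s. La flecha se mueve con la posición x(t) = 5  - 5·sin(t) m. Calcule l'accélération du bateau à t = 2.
En partant du jerk j(t) = 0, nous prenons 1 intégrale. En intégrant le jerk et en utilisant la condition initiale a(0) = 10, nous obtenons a(t) = 10. Nous avons l'accélération a(t) = 10. En substituant t = 2: a(2) = 10.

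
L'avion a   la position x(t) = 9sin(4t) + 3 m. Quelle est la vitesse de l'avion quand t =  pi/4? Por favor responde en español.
Debemos derivar nuestra ecuación de la posición x(t) = 9·sin(4·t) + 3 1 vez. Tomando d/dt de x(t), encontramos v(t) = 36·cos(4·t). Usando v(t) = 36·cos(4·t) y sustituyendo t = pi/4, encontramos v = -36.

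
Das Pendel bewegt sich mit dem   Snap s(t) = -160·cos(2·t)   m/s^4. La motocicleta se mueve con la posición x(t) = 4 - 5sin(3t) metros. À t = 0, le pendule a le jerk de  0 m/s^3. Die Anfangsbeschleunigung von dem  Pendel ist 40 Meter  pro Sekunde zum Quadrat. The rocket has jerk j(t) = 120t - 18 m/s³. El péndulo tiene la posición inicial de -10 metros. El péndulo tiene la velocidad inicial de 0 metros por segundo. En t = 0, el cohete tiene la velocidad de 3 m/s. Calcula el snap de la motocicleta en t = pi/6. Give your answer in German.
Ausgehend von der Position x(t) = 4 - 5·sin(3·t), nehmen wir 4 Ableitungen. Mit d/dt von x(t) finden wir v(t) = -15·cos(3·t). Die Ableitung von der Geschwindigkeit ergibt die Beschleunigung: a(t) = 45·sin(3·t). Mit d/dt von a(t) finden wir j(t) = 135·cos(3·t). Die Ableitung von dem Ruck ergibt den Snap: s(t) = -405·sin(3·t). Wir haben den Snap s(t) = -405·sin(3·t). Durch Einsetzen von t = pi/6: s(pi/6) = -405.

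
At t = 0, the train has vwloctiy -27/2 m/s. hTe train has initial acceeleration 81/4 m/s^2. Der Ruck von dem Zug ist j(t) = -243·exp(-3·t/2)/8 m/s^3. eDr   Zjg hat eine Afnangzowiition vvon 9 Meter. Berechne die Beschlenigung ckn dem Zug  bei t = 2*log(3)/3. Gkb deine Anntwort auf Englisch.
We need to integrate our jerk equation j(t) = -243·exp(-3·t/2)/8 1 time. Taking ∫j(t)dt and applying a(0) = 81/4, we find a(t) = 81·exp(-3·t/2)/4. We have acceleration a(t) = 81·exp(-3·t/2)/4. Substituting t = 2*log(3)/3: a(2*log(3)/3) = 27/4.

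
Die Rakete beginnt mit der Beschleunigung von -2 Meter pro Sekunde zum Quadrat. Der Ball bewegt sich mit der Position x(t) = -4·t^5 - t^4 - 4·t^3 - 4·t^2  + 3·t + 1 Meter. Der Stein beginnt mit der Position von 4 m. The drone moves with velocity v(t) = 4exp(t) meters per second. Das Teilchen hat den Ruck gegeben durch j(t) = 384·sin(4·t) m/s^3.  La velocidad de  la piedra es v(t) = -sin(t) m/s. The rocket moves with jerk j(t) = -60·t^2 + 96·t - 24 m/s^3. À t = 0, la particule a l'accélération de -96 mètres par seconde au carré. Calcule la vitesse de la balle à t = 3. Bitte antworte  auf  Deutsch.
Wir müssen unsere Gleichung für die Position x(t) = -4·t^5 - t^4 - 4·t^3 - 4·t^2 + 3·t + 1 1-mal ableiten. Mit d/dt von x(t) finden wir v(t) = -20·t^4 - 4·t^3 - 12·t^2 - 8·t + 3. Aus der Gleichung für die Geschwindigkeit v(t) = -20·t^4 - 4·t^3 - 12·t^2 - 8·t + 3, setzen wir t = 3 ein und erhalten v = -1857.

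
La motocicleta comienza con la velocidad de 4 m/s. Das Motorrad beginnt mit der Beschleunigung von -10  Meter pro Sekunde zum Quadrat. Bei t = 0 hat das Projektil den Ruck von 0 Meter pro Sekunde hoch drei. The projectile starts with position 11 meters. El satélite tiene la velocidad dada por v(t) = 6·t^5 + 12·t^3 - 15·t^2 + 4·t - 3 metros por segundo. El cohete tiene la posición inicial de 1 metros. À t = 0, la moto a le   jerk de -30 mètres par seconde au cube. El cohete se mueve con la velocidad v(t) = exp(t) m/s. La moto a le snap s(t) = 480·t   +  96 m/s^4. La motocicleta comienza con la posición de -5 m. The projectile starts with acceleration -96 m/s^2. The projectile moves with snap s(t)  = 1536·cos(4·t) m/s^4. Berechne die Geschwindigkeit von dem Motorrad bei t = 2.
Wir müssen unsere Gleichung für den Snap s(t) = 480·t + 96 3-mal integrieren. Mit ∫s(t)dt und Anwendung von j(0) = -30, finden wir j(t) = 240·t^2 + 96·t - 30. Das Integral von dem Ruck, mit a(0) = -10, ergibt die Beschleunigung: a(t) = 80·t^3 + 48·t^2 - 30·t - 10. Durch Integration von der Beschleunigung und Verwendung der Anfangsbedingung v(0) = 4, erhalten wir v(t) = 20·t^4 + 16·t^3 - 15·t^2 - 10·t + 4. Mit v(t) = 20·t^4 + 16·t^3 - 15·t^2 - 10·t + 4 und Einsetzen von t = 2, finden wir v = 372.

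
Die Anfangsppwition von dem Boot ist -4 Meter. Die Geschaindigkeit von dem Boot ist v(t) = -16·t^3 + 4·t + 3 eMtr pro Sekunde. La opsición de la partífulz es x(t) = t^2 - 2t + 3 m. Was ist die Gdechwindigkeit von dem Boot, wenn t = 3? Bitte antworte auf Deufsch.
Wir haben die Geschwindigkeit v(t) = -16·t^3 + 4·t + 3. Durch Einsetzen von t = 3: v(3) = -417.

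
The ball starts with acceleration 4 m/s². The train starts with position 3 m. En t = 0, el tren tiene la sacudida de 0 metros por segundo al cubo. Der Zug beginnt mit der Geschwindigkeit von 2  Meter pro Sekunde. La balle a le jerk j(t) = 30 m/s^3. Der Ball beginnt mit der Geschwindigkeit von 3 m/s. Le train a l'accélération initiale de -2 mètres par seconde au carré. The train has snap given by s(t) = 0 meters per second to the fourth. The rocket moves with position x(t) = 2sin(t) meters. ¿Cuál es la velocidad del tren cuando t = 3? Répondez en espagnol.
Para resolver esto, necesitamos tomar 3 integrales de nuestra ecuación del snap s(t) = 0. Tomando ∫s(t)dt y aplicando j(0) = 0, encontramos j(t) = 0. La antiderivada de la sacudida es la aceleración. Usando a(0) = -2, obtenemos a(t) = -2. La integral de la aceleración es la velocidad. Usando v(0) = 2, obtenemos v(t) = 2 - 2·t. De la ecuación de la velocidad v(t) = 2 - 2·t, sustituimos t = 3 para obtener v = -4.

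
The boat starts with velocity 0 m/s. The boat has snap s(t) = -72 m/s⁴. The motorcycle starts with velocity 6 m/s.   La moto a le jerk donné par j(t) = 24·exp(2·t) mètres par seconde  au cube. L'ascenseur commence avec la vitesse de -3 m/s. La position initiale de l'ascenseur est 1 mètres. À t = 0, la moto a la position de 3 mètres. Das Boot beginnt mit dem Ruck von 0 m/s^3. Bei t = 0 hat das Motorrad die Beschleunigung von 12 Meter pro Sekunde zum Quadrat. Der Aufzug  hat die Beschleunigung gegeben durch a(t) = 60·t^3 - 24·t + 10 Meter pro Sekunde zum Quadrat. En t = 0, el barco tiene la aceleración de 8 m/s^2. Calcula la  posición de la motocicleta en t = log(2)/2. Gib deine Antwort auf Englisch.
Starting from jerk j(t) = 24·exp(2·t), we take 3 integrals. The antiderivative of jerk, with a(0) = 12, gives acceleration: a(t) = 12·exp(2·t). Taking ∫a(t)dt and applying v(0) = 6, we find v(t) = 6·exp(2·t). Integrating velocity and using the initial condition x(0) = 3, we get x(t) = 3·exp(2·t). Using x(t) = 3·exp(2·t) and substituting t = log(2)/2, we find x = 6.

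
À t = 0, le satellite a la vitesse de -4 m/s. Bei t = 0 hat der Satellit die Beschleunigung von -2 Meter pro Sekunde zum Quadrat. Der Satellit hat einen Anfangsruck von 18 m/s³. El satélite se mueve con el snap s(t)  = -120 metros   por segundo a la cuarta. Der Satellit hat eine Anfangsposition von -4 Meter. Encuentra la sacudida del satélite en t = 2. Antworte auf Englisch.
We must find the antiderivative of our snap equation s(t) = -120 1 time. Taking ∫s(t)dt and applying j(0) = 18, we find j(t) = 18 - 120·t. We have jerk j(t) = 18 - 120·t. Substituting t = 2: j(2) = -222.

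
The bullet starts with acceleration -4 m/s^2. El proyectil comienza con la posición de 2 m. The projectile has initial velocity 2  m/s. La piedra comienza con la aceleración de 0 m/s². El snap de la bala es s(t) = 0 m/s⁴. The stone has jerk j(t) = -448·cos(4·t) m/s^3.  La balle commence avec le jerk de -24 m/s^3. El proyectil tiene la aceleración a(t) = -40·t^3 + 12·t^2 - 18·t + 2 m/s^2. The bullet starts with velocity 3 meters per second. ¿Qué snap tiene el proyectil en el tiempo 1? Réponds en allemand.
Ausgehend von der Beschleunigung a(t) = -40·t^3 + 12·t^2 - 18·t + 2, nehmen wir 2 Ableitungen. Durch Ableiten von der Beschleunigung erhalten wir den Ruck: j(t) = -120·t^2 + 24·t - 18. Durch Ableiten von dem Ruck erhalten wir den Snap: s(t) = 24 - 240·t. Mit s(t) = 24 - 240·t und Einsetzen von t = 1, finden wir s = -216.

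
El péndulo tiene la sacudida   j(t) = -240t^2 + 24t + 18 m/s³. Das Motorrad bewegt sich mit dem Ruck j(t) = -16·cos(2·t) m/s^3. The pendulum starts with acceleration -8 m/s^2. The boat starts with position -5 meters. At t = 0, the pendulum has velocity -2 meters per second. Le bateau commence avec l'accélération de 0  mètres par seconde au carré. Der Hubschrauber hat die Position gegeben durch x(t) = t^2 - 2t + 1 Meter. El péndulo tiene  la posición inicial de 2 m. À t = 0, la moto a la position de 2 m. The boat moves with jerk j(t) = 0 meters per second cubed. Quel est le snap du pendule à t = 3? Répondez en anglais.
To solve this, we need to take 1 derivative of our jerk equation j(t) = -240·t^2 + 24·t + 18. Taking d/dt of j(t), we find s(t) = 24 - 480·t. Using s(t) = 24 - 480·t and substituting t = 3, we find s = -1416.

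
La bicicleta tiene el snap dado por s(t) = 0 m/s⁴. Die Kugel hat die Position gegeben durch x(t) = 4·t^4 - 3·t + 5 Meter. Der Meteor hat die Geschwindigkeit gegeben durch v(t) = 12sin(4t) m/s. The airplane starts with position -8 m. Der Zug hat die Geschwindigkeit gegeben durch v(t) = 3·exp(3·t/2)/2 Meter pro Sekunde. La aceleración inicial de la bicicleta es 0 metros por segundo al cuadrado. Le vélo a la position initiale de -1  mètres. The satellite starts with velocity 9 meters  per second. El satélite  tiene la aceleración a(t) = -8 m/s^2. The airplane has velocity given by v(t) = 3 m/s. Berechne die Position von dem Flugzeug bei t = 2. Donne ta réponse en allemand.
Wir müssen die Stammfunktion unserer Gleichung für die Geschwindigkeit v(t) = 3 1-mal finden. Mit ∫v(t)dt und Anwendung von x(0) = -8, finden wir x(t) = 3·t - 8. Mit x(t) = 3·t - 8 und Einsetzen von t = 2, finden wir x = -2.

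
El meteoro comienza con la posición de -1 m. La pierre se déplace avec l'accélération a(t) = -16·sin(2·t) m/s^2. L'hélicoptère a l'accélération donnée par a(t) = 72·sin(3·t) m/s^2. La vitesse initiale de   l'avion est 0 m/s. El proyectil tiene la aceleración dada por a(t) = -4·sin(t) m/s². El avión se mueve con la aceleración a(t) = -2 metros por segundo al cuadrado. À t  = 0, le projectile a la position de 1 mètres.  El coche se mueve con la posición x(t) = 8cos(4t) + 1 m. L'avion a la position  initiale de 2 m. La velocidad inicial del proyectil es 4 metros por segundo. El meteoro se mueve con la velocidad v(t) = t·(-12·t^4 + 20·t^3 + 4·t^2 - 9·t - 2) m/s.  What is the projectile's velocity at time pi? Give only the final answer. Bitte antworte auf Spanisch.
La velocidad en t = pi es v = -4.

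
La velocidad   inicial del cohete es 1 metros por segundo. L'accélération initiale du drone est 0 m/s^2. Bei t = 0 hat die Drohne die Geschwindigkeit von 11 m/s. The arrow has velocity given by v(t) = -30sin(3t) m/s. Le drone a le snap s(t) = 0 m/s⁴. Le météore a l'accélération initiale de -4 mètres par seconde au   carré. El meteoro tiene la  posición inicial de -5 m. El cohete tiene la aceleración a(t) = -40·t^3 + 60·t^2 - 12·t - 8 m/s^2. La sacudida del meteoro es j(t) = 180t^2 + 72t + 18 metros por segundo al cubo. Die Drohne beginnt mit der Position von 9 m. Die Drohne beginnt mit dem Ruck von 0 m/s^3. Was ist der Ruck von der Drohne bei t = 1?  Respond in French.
En partant du snap s(t) = 0, nous prenons 1 intégrale. En prenant ∫s(t)dt et en appliquant j(0) = 0, nous trouvons j(t) = 0. En utilisant j(t) = 0 et en substituant t = 1, nous trouvons j = 0.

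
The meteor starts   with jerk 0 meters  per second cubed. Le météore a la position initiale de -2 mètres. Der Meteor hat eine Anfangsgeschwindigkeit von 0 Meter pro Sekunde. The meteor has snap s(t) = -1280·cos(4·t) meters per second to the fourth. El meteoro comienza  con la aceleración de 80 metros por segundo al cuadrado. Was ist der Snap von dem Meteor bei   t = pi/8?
Mit s(t) = -1280·cos(4·t) und Einsetzen von t = pi/8, finden wir s = 0.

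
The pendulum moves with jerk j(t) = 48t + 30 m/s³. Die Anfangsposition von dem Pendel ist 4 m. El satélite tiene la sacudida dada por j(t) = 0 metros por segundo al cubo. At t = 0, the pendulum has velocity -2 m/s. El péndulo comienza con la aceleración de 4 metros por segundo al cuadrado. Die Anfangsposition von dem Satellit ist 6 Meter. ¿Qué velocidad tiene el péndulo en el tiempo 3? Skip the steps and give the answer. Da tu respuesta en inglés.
The answer is 361.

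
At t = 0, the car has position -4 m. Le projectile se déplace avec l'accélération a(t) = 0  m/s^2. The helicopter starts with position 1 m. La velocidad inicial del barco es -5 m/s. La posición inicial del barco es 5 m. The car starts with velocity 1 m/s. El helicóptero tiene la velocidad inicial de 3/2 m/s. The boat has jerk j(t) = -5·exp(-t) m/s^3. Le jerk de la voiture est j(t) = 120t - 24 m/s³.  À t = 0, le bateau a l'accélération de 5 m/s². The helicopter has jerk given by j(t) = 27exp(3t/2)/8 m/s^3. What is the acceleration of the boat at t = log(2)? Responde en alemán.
Wir müssen unsere Gleichung für den Ruck j(t) = -5·exp(-t) 1-mal integrieren. Durch Integration von dem Ruck und Verwendung der Anfangsbedingung a(0) = 5, erhalten wir a(t) = 5·exp(-t). Mit a(t) = 5·exp(-t) und Einsetzen von t = log(2), finden wir a = 5/2.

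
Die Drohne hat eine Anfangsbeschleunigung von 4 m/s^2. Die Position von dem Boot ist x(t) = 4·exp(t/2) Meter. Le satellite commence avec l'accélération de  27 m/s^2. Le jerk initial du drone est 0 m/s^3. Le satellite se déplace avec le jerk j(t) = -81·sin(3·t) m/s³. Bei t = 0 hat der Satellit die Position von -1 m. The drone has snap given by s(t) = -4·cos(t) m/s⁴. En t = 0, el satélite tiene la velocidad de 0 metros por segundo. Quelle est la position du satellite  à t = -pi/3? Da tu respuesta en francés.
Nous devons trouver la primitive de notre équation du jerk j(t) = -81·sin(3·t) 3 fois. La primitive du jerk est l'accélération. En utilisant a(0) = 27, nous obtenons a(t) = 27·cos(3·t). La primitive de l'accélération est la vitesse. En utilisant v(0) = 0, nous obtenons v(t) = 9·sin(3·t). En prenant ∫v(t)dt et en appliquant x(0) = -1, nous trouvons x(t) = 2 - 3·cos(3·t). De l'équation de la position x(t) = 2 - 3·cos(3·t), nous substituons t = -pi/3 pour obtenir x = 5.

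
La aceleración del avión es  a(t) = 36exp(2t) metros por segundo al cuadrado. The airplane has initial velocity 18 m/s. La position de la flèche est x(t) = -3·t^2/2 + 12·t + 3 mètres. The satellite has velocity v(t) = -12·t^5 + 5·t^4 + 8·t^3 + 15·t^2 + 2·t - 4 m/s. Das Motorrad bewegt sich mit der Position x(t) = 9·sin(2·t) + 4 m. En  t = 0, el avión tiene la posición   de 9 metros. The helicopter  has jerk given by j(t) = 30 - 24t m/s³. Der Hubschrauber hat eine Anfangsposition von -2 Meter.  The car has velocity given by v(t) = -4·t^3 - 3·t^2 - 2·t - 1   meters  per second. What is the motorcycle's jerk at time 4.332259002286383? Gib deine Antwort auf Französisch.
En partant de la position x(t) = 9·sin(2·t) + 4, nous prenons 3 dérivées. La dérivée de la position donne la vitesse: v(t) = 18·cos(2·t). En prenant d/dt de v(t), nous trouvons a(t) = -36·sin(2·t). En prenant d/dt de a(t), nous trouvons j(t) = -72·cos(2·t). En utilisant j(t) = -72·cos(2·t) et en substituant t = 4.332259002286383, nous trouvons j = 52.1752965734220.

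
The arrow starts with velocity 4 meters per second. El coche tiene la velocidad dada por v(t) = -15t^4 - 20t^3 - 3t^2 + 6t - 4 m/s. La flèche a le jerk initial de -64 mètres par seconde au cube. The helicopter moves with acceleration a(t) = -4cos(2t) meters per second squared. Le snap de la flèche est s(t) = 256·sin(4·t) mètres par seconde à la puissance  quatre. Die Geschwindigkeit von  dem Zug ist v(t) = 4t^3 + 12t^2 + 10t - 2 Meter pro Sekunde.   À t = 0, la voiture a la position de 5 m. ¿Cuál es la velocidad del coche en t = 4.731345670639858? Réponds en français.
De l'équation de la vitesse v(t) = -15·t^4 - 20·t^3 - 3·t^2 + 6·t - 4, nous substituons t = 4.731345670639858 pour obtenir v = -9677.79977205234.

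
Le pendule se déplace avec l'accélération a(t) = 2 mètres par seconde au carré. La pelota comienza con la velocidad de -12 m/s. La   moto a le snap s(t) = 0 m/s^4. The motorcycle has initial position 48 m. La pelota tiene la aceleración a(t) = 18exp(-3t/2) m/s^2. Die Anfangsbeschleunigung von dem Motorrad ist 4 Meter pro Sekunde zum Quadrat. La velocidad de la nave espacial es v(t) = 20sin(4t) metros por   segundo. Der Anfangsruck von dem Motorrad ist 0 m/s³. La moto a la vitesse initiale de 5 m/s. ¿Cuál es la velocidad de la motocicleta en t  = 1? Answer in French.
Nous devons trouver l'intégrale de notre équation du snap s(t) = 0 3 fois. En prenant ∫s(t)dt et en appliquant j(0) = 0, nous trouvons j(t) = 0. L'intégrale du jerk, avec a(0) = 4, donne l'accélération: a(t) = 4. La primitive de l'accélération est la vitesse. En utilisant v(0) = 5, nous obtenons v(t) = 4·t + 5. De l'équation de la vitesse v(t) = 4·t + 5, nous substituons t = 1 pour obtenir v = 9.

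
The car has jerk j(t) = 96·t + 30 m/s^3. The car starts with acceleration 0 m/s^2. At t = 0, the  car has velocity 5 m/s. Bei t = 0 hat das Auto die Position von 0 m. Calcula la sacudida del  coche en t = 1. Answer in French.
De l'équation du jerk j(t) = 96·t + 30, nous substituons t = 1 pour obtenir j = 126.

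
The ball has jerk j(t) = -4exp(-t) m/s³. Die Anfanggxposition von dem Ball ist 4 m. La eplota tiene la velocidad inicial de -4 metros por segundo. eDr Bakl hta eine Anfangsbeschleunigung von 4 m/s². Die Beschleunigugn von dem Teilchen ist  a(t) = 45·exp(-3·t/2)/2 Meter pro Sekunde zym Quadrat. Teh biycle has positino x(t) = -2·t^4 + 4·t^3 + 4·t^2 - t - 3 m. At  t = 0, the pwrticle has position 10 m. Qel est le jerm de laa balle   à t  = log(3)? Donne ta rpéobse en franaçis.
De l'équation du jerk j(t) = -4·exp(-t), nous substituons t = log(3) pour obtenir j = -4/3.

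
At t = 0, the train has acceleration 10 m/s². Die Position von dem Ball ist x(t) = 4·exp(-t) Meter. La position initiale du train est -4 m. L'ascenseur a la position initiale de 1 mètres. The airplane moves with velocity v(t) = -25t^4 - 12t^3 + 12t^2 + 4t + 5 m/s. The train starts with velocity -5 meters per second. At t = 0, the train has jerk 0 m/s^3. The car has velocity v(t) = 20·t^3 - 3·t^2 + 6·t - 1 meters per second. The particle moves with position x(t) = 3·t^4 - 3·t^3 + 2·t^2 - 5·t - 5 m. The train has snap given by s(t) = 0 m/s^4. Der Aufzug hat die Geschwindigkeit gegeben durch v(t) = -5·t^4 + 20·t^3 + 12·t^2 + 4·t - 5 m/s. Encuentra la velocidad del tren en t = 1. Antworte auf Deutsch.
Wir müssen unsere Gleichung für den Snap s(t) = 0 3-mal integrieren. Die Stammfunktion von dem Snap ist der Ruck. Mit j(0) = 0 erhalten wir j(t) = 0. Durch Integration von dem Ruck und Verwendung der Anfangsbedingung a(0) = 10, erhalten wir a(t) = 10. Mit ∫a(t)dt und Anwendung von v(0) = -5, finden wir v(t) = 10·t - 5. Wir haben die Geschwindigkeit v(t) = 10·t - 5. Durch Einsetzen von t = 1: v(1) = 5.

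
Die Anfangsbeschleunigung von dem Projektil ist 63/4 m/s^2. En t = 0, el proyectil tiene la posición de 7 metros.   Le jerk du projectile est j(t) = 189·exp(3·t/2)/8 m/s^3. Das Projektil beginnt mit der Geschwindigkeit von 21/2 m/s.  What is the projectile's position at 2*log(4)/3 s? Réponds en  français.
En partant du jerk j(t) = 189·exp(3·t/2)/8, nous prenons 3 intégrales. En prenant ∫j(t)dt et en appliquant a(0) = 63/4, nous trouvons a(t) = 63·exp(3·t/2)/4. En intégrant l'accélération et en utilisant la condition initiale v(0) = 21/2, nous obtenons v(t) = 21·exp(3·t/2)/2. L'intégrale de la vitesse est la position. En utilisant x(0) = 7, nous obtenons x(t) = 7·exp(3·t/2). En utilisant x(t) = 7·exp(3·t/2) et en substituant t = 2*log(4)/3, nous trouvons x = 28.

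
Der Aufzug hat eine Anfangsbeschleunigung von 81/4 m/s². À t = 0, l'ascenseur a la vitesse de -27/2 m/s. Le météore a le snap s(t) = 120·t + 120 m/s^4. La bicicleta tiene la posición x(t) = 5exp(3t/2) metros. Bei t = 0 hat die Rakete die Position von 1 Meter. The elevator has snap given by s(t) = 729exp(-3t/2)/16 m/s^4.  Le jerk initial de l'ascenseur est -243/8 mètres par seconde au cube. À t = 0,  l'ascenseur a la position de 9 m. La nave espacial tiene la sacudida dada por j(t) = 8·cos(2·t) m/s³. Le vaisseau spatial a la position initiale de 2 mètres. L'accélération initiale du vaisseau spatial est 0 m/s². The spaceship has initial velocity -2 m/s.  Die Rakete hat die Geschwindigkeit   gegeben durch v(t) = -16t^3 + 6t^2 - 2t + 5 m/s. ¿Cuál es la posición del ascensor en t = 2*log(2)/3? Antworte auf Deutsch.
Ausgehend von dem Snap s(t) = 729·exp(-3·t/2)/16, nehmen wir 4 Integrale. Mit ∫s(t)dt und Anwendung von j(0) = -243/8, finden wir j(t) = -243·exp(-3·t/2)/8. Das Integral von dem Ruck, mit a(0) = 81/4, ergibt die Beschleunigung: a(t) = 81·exp(-3·t/2)/4. Mit ∫a(t)dt und Anwendung von v(0) = -27/2, finden wir v(t) = -27·exp(-3·t/2)/2. Durch Integration von der Geschwindigkeit und Verwendung der Anfangsbedingung x(0) = 9, erhalten wir x(t) = 9·exp(-3·t/2). Aus der Gleichung für die Position x(t) = 9·exp(-3·t/2), setzen wir t = 2*log(2)/3 ein und erhalten x = 9/2.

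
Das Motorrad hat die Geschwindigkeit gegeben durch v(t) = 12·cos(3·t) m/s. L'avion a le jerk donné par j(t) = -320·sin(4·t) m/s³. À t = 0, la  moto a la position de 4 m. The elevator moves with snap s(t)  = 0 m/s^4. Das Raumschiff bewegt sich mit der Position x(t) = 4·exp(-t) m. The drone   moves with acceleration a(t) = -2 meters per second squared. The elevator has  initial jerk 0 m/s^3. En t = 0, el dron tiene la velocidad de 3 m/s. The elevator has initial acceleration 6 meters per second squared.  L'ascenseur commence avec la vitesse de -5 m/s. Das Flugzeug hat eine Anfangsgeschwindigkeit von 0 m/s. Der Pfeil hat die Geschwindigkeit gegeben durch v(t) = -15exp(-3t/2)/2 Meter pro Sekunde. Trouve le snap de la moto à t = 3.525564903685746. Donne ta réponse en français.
En partant de la vitesse v(t) = 12·cos(3·t), nous prenons 3 dérivées. En dérivant la vitesse, nous obtenons l'accélération: a(t) = -36·sin(3·t). En dérivant l'accélération, nous obtenons le jerk: j(t) = -108·cos(3·t). En dérivant le jerk, nous obtenons le snap: s(t) = 324·sin(3·t). De l'équation du snap s(t) = 324·sin(3·t), nous substituons t = 3.525564903685746 pour obtenir s = -295.988655001249.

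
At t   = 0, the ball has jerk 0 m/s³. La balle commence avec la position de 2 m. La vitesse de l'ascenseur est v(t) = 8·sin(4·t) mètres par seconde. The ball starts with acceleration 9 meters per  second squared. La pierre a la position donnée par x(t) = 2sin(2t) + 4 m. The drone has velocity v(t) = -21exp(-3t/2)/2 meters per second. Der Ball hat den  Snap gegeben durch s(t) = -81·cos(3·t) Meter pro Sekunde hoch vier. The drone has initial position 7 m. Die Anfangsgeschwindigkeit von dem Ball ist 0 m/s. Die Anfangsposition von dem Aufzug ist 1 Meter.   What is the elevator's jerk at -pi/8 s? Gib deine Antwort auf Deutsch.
Ausgehend von der Geschwindigkeit v(t) = 8·sin(4·t), nehmen wir 2 Ableitungen. Mit d/dt von v(t) finden wir a(t) = 32·cos(4·t). Durch Ableiten von der Beschleunigung erhalten wir den Ruck: j(t) = -128·sin(4·t). Mit j(t) = -128·sin(4·t) und Einsetzen von t = -pi/8, finden wir j = 128.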